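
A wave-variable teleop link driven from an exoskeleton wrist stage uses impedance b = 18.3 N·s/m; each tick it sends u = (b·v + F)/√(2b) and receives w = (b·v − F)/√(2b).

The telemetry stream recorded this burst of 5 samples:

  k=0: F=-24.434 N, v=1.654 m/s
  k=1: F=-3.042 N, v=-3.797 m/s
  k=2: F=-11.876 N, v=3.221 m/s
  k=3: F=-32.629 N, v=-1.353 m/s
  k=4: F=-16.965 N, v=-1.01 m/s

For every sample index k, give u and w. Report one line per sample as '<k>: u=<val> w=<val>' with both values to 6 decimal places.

k=0: b·v=18.3×1.654=30.268200; √(2b)=6.049793; u=(30.268200+(-24.434))/6.049793=0.964364, w=(30.268200−(-24.434))/6.049793=9.041995
k=1: b·v=18.3×(-3.797)=-69.485100; √(2b)=6.049793; u=(-69.485100+(-3.042))/6.049793=-11.988360, w=(-69.485100−(-3.042))/6.049793=-10.982706
k=2: b·v=18.3×3.221=58.944300; √(2b)=6.049793; u=(58.944300+(-11.876))/6.049793=7.780150, w=(58.944300−(-11.876))/6.049793=11.706234
k=3: b·v=18.3×(-1.353)=-24.759900; √(2b)=6.049793; u=(-24.759900+(-32.629))/6.049793=-9.486093, w=(-24.759900−(-32.629))/6.049793=1.300722
k=4: b·v=18.3×(-1.01)=-18.483000; √(2b)=6.049793; u=(-18.483000+(-16.965))/6.049793=-5.859374, w=(-18.483000−(-16.965))/6.049793=-0.250918

0: u=0.964364 w=9.041995
1: u=-11.988360 w=-10.982706
2: u=7.780150 w=11.706234
3: u=-9.486093 w=1.300722
4: u=-5.859374 w=-0.250918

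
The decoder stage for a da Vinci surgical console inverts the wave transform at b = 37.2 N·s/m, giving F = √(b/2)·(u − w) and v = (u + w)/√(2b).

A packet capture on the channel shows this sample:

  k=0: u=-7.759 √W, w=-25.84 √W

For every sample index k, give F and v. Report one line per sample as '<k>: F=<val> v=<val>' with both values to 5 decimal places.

0: F=77.97923 v=-3.89529

k=0: u−w=18.08100, u+w=-33.59900; √(b/2)=4.31277, √(2b)=8.62554; F=4.31277×18.081=77.97923, v=-33.59900/8.62554=-3.89529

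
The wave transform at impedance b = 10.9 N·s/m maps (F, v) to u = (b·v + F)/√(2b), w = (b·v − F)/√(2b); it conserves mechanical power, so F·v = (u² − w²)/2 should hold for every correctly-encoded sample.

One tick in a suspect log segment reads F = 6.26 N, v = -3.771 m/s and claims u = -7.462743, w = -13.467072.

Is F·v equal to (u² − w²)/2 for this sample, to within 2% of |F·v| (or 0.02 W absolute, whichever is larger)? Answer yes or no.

F·v = 6.26×(-3.771) = -23.606460 W.
(u² − w²)/2 = (55.692533 − 181.362028)/2 = -62.834748 W.
|Δ| = 39.228288;  2% of max(1, |F·v|) = 0.472129.

no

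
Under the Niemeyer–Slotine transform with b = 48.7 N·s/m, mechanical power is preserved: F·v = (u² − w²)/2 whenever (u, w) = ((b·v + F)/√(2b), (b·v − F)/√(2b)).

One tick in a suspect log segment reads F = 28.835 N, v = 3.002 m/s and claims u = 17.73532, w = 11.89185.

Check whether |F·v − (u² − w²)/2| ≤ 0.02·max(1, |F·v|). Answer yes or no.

F·v = 28.835×3.002 = 86.56267 W.
(u² − w²)/2 = (314.54158 − 141.41610)/2 = 86.56274 W.
|Δ| = 0.00007;  2% of max(1, |F·v|) = 1.73125.

yes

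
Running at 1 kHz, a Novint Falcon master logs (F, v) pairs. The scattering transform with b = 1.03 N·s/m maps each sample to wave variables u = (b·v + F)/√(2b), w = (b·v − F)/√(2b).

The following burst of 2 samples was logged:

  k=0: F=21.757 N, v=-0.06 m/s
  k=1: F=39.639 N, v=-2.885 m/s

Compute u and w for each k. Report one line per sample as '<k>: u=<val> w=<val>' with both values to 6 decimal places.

0: u=15.115762 w=-15.201878
1: u=25.547423 w=-29.688177

k=0: b·v=1.03×(-0.06)=-0.061800; √(2b)=1.435270; u=(-0.061800+21.757)/1.435270=15.115762, w=(-0.061800−21.757)/1.435270=-15.201878
k=1: b·v=1.03×(-2.885)=-2.971550; √(2b)=1.435270; u=(-2.971550+39.639)/1.435270=25.547423, w=(-2.971550−39.639)/1.435270=-29.688177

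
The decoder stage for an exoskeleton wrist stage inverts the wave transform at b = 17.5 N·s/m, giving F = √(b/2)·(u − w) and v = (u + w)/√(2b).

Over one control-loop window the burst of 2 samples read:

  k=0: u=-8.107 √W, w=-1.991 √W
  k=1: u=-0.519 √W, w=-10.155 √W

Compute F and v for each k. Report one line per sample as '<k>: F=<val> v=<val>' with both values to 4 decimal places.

0: F=-18.0914 v=-1.7069
1: F=28.5037 v=-1.8042

k=0: u−w=-6.1160, u+w=-10.0980; √(b/2)=2.9580, √(2b)=5.9161; F=2.9580×(-6.116)=-18.0914, v=-10.0980/5.9161=-1.7069
k=1: u−w=9.6360, u+w=-10.6740; √(b/2)=2.9580, √(2b)=5.9161; F=2.9580×9.636=28.5037, v=-10.6740/5.9161=-1.8042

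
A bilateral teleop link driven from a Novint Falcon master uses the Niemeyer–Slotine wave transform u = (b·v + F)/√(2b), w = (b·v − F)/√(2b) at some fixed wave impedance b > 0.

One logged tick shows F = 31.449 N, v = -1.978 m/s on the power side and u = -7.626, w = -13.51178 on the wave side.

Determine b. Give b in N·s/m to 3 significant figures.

b = 57.1 N·s/m

u + w = -21.1378;  u + w = √(2b)·v, so √(2b) = -21.1378/(-1.978) = 10.6864.
b = (√(2b))²/2 = 114.2000/2 = 57.1000.
(Check via u − w = 2F/√(2b): u − w = 5.8858, 2F/√(2b) = 5.8858.)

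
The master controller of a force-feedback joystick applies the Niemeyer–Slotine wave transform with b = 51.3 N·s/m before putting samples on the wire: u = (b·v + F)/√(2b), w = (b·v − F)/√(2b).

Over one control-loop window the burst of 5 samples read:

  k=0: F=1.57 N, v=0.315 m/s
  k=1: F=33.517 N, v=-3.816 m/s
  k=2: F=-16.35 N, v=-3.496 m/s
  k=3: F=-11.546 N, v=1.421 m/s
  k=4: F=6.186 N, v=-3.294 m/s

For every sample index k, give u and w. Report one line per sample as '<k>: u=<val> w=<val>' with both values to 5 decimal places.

k=0: b·v=51.3×0.315=16.15950; √(2b)=10.12917; u=(16.15950+1.57)/10.12917=1.75034, w=(16.15950−1.57)/10.12917=1.44035
k=1: b·v=51.3×(-3.816)=-195.76080; √(2b)=10.12917; u=(-195.76080+33.517)/10.12917=-16.01749, w=(-195.76080−33.517)/10.12917=-22.63541
k=2: b·v=51.3×(-3.496)=-179.34480; √(2b)=10.12917; u=(-179.34480+(-16.35))/10.12917=-19.31993, w=(-179.34480−(-16.35))/10.12917=-16.09163
k=3: b·v=51.3×1.421=72.89730; √(2b)=10.12917; u=(72.89730+(-11.546))/10.12917=6.05690, w=(72.89730−(-11.546))/10.12917=8.33665
k=4: b·v=51.3×(-3.294)=-168.98220; √(2b)=10.12917; u=(-168.98220+6.186)/10.12917=-16.07202, w=(-168.98220−6.186)/10.12917=-17.29345

0: u=1.75034 w=1.44035
1: u=-16.01749 w=-22.63541
2: u=-19.31993 w=-16.09163
3: u=6.05690 w=8.33665
4: u=-16.07202 w=-17.29345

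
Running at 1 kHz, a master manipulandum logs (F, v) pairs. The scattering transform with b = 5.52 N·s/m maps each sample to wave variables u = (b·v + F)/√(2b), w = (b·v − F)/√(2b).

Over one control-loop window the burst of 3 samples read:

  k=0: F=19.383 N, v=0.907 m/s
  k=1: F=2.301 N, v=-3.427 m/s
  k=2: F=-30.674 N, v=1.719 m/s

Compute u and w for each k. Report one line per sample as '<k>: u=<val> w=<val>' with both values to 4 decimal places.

k=0: b·v=5.52×0.907=5.0066; √(2b)=3.3226; u=(5.0066+19.383)/3.3226=7.3404, w=(5.0066−19.383)/3.3226=-4.3268
k=1: b·v=5.52×(-3.427)=-18.9170; √(2b)=3.3226; u=(-18.9170+2.301)/3.3226=-5.0008, w=(-18.9170−2.301)/3.3226=-6.3859
k=2: b·v=5.52×1.719=9.4889; √(2b)=3.3226; u=(9.4889+(-30.674))/3.3226=-6.3760, w=(9.4889−(-30.674))/3.3226=12.0876

0: u=7.3404 w=-4.3268
1: u=-5.0008 w=-6.3859
2: u=-6.3760 w=12.0876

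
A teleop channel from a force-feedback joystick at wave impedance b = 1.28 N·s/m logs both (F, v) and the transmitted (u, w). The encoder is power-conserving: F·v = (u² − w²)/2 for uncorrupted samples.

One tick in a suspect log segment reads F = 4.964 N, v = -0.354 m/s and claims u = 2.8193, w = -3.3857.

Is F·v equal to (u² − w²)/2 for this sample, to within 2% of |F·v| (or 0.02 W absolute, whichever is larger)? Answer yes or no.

yes

F·v = 4.964×(-0.354) = -1.7573 W.
(u² − w²)/2 = (7.9485 − 11.4630)/2 = -1.7573 W.
|Δ| = 0.0000;  2% of max(1, |F·v|) = 0.0351.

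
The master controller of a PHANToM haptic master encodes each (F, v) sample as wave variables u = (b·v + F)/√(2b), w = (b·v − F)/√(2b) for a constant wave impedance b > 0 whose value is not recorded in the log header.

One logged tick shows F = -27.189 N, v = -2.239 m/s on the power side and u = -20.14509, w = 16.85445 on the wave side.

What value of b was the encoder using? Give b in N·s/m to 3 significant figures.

u + w = -3.29064;  u + w = √(2b)·v, so √(2b) = -3.29064/(-2.239) = 1.46969.
b = (√(2b))²/2 = 2.15999/2 = 1.08000.
(Check via u − w = 2F/√(2b): u − w = -36.99954, 2F/√(2b) = -36.99959.)

b = 1.08 N·s/m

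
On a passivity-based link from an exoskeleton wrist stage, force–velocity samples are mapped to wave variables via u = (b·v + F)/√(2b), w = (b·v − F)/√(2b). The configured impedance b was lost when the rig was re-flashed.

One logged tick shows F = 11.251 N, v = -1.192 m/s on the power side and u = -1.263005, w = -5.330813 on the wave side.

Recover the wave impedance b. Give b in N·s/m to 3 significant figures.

b = 15.3 N·s/m

u + w = -6.593818;  u + w = √(2b)·v, so √(2b) = -6.593818/(-1.192) = 5.531727.
b = (√(2b))²/2 = 30.599998/2 = 15.299999.
(Check via u − w = 2F/√(2b): u − w = 4.067808, 2F/√(2b) = 4.067808.)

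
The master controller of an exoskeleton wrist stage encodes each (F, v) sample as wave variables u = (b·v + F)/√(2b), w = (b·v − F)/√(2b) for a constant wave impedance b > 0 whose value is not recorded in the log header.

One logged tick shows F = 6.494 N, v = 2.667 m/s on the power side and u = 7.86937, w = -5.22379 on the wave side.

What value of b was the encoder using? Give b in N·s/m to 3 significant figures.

u + w = 2.6456;  u + w = √(2b)·v, so √(2b) = 2.6456/2.667 = 0.9920.
b = (√(2b))²/2 = 0.9840/2 = 0.4920.
(Check via u − w = 2F/√(2b): u − w = 13.0932, 2F/√(2b) = 13.0932.)

b = 0.492 N·s/m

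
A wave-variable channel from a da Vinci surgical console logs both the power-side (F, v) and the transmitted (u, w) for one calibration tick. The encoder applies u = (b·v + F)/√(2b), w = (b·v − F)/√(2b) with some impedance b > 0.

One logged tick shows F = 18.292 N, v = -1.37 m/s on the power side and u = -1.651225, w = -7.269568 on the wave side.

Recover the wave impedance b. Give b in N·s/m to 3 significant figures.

u + w = -8.920793;  u + w = √(2b)·v, so √(2b) = -8.920793/(-1.37) = 6.511528.
b = (√(2b))²/2 = 42.399993/2 = 21.199997.
(Check via u − w = 2F/√(2b): u − w = 5.618343, 2F/√(2b) = 5.618344.)

b = 21.2 N·s/m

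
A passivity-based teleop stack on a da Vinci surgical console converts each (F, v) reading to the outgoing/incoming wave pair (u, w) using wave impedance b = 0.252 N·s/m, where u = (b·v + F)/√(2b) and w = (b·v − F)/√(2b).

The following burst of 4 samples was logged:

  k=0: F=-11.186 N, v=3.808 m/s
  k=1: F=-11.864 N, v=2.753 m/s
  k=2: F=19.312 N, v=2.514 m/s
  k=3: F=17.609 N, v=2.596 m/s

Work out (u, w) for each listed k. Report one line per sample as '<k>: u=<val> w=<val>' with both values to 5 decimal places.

0: u=-14.40479 w=17.10820
1: u=-15.73430 w=17.68873
2: u=28.09508 w=-26.31032
3: u=25.72536 w=-23.88238

k=0: b·v=0.252×3.808=0.95962; √(2b)=0.70993; u=(0.95962+(-11.186))/0.70993=-14.40479, w=(0.95962−(-11.186))/0.70993=17.10820
k=1: b·v=0.252×2.753=0.69376; √(2b)=0.70993; u=(0.69376+(-11.864))/0.70993=-15.73430, w=(0.69376−(-11.864))/0.70993=17.68873
k=2: b·v=0.252×2.514=0.63353; √(2b)=0.70993; u=(0.63353+19.312)/0.70993=28.09508, w=(0.63353−19.312)/0.70993=-26.31032
k=3: b·v=0.252×2.596=0.65419; √(2b)=0.70993; u=(0.65419+17.609)/0.70993=25.72536, w=(0.65419−17.609)/0.70993=-23.88238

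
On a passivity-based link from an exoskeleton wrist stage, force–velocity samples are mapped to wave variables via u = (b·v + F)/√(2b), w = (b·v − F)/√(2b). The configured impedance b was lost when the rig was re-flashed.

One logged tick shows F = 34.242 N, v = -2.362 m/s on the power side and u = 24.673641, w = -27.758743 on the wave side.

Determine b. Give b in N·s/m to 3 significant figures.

b = 0.853 N·s/m

u + w = -3.085102;  u + w = √(2b)·v, so √(2b) = -3.085102/(-2.362) = 1.306140.
b = (√(2b))²/2 = 1.706001/2 = 0.853000.
(Check via u − w = 2F/√(2b): u − w = 52.432384, 2F/√(2b) = 52.432369.)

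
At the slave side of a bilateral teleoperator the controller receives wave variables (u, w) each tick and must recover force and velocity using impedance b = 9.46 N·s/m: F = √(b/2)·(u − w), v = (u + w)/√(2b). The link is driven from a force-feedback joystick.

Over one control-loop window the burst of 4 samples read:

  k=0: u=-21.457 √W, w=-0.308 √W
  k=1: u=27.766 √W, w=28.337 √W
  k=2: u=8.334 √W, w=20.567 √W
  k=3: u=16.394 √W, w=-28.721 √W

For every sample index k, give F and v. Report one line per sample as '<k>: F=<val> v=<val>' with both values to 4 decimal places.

0: F=-45.9960 v=-5.0038
1: F=-1.2418 v=12.8981
2: F=-26.6050 v=6.6443
3: F=98.1186 v=-2.8340

k=0: u−w=-21.1490, u+w=-21.7650; √(b/2)=2.1749, √(2b)=4.3497; F=2.1749×(-21.149)=-45.9960, v=-21.7650/4.3497=-5.0038
k=1: u−w=-0.5710, u+w=56.1030; √(b/2)=2.1749, √(2b)=4.3497; F=2.1749×(-0.571)=-1.2418, v=56.1030/4.3497=12.8981
k=2: u−w=-12.2330, u+w=28.9010; √(b/2)=2.1749, √(2b)=4.3497; F=2.1749×(-12.233)=-26.6050, v=28.9010/4.3497=6.6443
k=3: u−w=45.1150, u+w=-12.3270; √(b/2)=2.1749, √(2b)=4.3497; F=2.1749×45.115=98.1186, v=-12.3270/4.3497=-2.8340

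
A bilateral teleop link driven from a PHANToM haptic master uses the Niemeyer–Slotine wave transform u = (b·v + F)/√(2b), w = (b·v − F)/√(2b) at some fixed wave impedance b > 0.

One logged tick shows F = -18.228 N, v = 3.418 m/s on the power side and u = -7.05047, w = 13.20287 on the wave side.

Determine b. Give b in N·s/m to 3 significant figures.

u + w = 6.15240;  u + w = √(2b)·v, so √(2b) = 6.15240/3.418 = 1.80000.
b = (√(2b))²/2 = 3.24000/2 = 1.62000.
(Check via u − w = 2F/√(2b): u − w = -20.25334, 2F/√(2b) = -20.25333.)

b = 1.62 N·s/m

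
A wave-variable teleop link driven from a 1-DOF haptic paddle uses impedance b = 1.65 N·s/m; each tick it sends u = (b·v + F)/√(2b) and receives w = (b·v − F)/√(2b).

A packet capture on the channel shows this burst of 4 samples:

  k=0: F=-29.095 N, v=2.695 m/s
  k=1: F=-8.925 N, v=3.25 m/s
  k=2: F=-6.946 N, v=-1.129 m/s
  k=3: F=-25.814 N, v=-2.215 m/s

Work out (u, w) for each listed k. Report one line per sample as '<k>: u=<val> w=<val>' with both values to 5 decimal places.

0: u=-13.56842 w=18.46413
1: u=-1.96109 w=7.86501
2: u=-4.84911 w=2.79818
3: u=-16.22201 w=12.19827

k=0: b·v=1.65×2.695=4.44675; √(2b)=1.81659; u=(4.44675+(-29.095))/1.81659=-13.56842, w=(4.44675−(-29.095))/1.81659=18.46413
k=1: b·v=1.65×3.25=5.36250; √(2b)=1.81659; u=(5.36250+(-8.925))/1.81659=-1.96109, w=(5.36250−(-8.925))/1.81659=7.86501
k=2: b·v=1.65×(-1.129)=-1.86285; √(2b)=1.81659; u=(-1.86285+(-6.946))/1.81659=-4.84911, w=(-1.86285−(-6.946))/1.81659=2.79818
k=3: b·v=1.65×(-2.215)=-3.65475; √(2b)=1.81659; u=(-3.65475+(-25.814))/1.81659=-16.22201, w=(-3.65475−(-25.814))/1.81659=12.19827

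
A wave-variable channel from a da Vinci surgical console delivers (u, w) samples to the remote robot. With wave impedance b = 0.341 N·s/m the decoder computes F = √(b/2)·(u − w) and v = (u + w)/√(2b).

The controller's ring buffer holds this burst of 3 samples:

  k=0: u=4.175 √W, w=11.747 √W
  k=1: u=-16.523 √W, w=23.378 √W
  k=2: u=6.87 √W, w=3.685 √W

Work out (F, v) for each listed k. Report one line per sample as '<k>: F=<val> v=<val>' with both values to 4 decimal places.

0: F=-3.1266 v=19.2799
1: F=-16.4758 v=8.3007
2: F=1.3151 v=12.7810

k=0: u−w=-7.5720, u+w=15.9220; √(b/2)=0.4129, √(2b)=0.8258; F=0.4129×(-7.572)=-3.1266, v=15.9220/0.8258=19.2799
k=1: u−w=-39.9010, u+w=6.8550; √(b/2)=0.4129, √(2b)=0.8258; F=0.4129×(-39.901)=-16.4758, v=6.8550/0.8258=8.3007
k=2: u−w=3.1850, u+w=10.5550; √(b/2)=0.4129, √(2b)=0.8258; F=0.4129×3.185=1.3151, v=10.5550/0.8258=12.7810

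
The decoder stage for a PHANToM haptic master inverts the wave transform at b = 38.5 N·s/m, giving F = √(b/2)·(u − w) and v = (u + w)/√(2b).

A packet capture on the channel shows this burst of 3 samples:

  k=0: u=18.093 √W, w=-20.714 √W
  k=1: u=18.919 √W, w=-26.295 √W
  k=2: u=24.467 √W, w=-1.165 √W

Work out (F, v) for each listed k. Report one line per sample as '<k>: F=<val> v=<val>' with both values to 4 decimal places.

0: F=170.2650 v=-0.2987
1: F=198.3756 v=-0.8406
2: F=112.4599 v=2.6555

k=0: u−w=38.8070, u+w=-2.6210; √(b/2)=4.3875, √(2b)=8.7750; F=4.3875×38.807=170.2650, v=-2.6210/8.7750=-0.2987
k=1: u−w=45.2140, u+w=-7.3760; √(b/2)=4.3875, √(2b)=8.7750; F=4.3875×45.214=198.3756, v=-7.3760/8.7750=-0.8406
k=2: u−w=25.6320, u+w=23.3020; √(b/2)=4.3875, √(2b)=8.7750; F=4.3875×25.632=112.4599, v=23.3020/8.7750=2.6555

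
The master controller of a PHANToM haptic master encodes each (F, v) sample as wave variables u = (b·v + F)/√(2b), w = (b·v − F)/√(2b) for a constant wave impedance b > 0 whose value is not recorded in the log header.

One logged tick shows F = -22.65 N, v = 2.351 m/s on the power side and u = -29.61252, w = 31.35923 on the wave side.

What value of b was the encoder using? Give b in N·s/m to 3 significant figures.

b = 0.276 N·s/m

u + w = 1.74671;  u + w = √(2b)·v, so √(2b) = 1.74671/2.351 = 0.74296.
b = (√(2b))²/2 = 0.55200/2 = 0.27600.
(Check via u − w = 2F/√(2b): u − w = -60.97175, 2F/√(2b) = -60.97194.)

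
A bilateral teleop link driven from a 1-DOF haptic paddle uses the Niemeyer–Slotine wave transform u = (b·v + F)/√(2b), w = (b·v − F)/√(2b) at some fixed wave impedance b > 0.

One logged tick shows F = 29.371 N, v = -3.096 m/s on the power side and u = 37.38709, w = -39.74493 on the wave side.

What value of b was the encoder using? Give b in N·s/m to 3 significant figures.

u + w = -2.35784;  u + w = √(2b)·v, so √(2b) = -2.35784/(-3.096) = 0.76158.
b = (√(2b))²/2 = 0.58000/2 = 0.29000.
(Check via u − w = 2F/√(2b): u − w = 77.13202, 2F/√(2b) = 77.13213.)

b = 0.29 N·s/m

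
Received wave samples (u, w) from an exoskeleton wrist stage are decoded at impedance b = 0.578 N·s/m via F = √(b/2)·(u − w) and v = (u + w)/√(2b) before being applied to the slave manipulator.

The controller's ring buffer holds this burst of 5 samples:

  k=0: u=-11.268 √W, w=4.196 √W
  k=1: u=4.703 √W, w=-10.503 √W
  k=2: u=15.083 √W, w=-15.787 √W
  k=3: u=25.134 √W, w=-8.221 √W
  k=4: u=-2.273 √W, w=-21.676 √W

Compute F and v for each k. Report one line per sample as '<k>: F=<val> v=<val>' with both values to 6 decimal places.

k=0: u−w=-15.464000, u+w=-7.072000; √(b/2)=0.537587, √(2b)=1.075174; F=0.537587×(-15.464)=-8.313248, v=-7.072000/1.075174=-6.577538
k=1: u−w=15.206000, u+w=-5.800000; √(b/2)=0.537587, √(2b)=1.075174; F=0.537587×15.206=8.174551, v=-5.800000/1.075174=-5.394474
k=2: u−w=30.870000, u+w=-0.704000; √(b/2)=0.537587, √(2b)=1.075174; F=0.537587×30.87=16.595317, v=-0.704000/1.075174=-0.654777
k=3: u−w=33.355000, u+w=16.913000; √(b/2)=0.537587, √(2b)=1.075174; F=0.537587×33.355=17.931221, v=16.913000/1.075174=15.730471
k=4: u−w=19.403000, u+w=-23.949000; √(b/2)=0.537587, √(2b)=1.075174; F=0.537587×19.403=10.430804, v=-23.949000/1.075174=-22.274526

0: F=-8.313248 v=-6.577538
1: F=8.174551 v=-5.394474
2: F=16.595317 v=-0.654777
3: F=17.931221 v=15.730471
4: F=10.430804 v=-22.274526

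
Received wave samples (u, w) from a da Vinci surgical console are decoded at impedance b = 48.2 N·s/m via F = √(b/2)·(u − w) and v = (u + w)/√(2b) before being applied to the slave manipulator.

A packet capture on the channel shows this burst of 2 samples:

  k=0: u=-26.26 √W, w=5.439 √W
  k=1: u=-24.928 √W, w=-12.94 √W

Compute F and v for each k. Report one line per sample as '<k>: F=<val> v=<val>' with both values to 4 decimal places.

k=0: u−w=-31.6990, u+w=-20.8210; √(b/2)=4.9092, √(2b)=9.8184; F=4.9092×(-31.699)=-155.6159, v=-20.8210/9.8184=-2.1206
k=1: u−w=-11.9880, u+w=-37.8680; √(b/2)=4.9092, √(2b)=9.8184; F=4.9092×(-11.988)=-58.8512, v=-37.8680/9.8184=-3.8569

0: F=-155.6159 v=-2.1206
1: F=-58.8512 v=-3.8569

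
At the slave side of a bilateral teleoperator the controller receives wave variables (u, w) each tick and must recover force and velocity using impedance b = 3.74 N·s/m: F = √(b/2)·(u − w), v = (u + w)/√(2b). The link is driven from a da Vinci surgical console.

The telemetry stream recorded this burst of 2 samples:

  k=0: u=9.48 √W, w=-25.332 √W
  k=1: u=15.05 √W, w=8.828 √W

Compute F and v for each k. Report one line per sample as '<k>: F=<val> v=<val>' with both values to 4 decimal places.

k=0: u−w=34.8120, u+w=-15.8520; √(b/2)=1.3675, √(2b)=2.7350; F=1.3675×34.812=47.6047, v=-15.8520/2.7350=-5.7961
k=1: u−w=6.2220, u+w=23.8780; √(b/2)=1.3675, √(2b)=2.7350; F=1.3675×6.222=8.5085, v=23.8780/2.7350=8.7307

0: F=47.6047 v=-5.7961
1: F=8.5085 v=8.7307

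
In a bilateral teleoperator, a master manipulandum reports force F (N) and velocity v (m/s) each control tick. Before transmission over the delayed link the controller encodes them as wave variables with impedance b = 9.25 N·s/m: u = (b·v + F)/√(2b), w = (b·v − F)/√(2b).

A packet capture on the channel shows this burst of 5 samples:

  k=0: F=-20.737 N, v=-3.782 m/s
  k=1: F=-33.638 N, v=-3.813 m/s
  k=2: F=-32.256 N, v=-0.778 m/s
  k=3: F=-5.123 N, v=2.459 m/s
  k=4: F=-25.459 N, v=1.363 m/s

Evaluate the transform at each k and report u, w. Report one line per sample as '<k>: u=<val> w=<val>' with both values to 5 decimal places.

0: u=-12.95475 w=-3.31224
1: u=-16.02084 w=-0.37949
2: u=-9.17252 w=5.82622
3: u=4.09721 w=6.47935
4: u=-2.98785 w=8.85034

k=0: b·v=9.25×(-3.782)=-34.98350; √(2b)=4.30116; u=(-34.98350+(-20.737))/4.30116=-12.95475, w=(-34.98350−(-20.737))/4.30116=-3.31224
k=1: b·v=9.25×(-3.813)=-35.27025; √(2b)=4.30116; u=(-35.27025+(-33.638))/4.30116=-16.02084, w=(-35.27025−(-33.638))/4.30116=-0.37949
k=2: b·v=9.25×(-0.778)=-7.19650; √(2b)=4.30116; u=(-7.19650+(-32.256))/4.30116=-9.17252, w=(-7.19650−(-32.256))/4.30116=5.82622
k=3: b·v=9.25×2.459=22.74575; √(2b)=4.30116; u=(22.74575+(-5.123))/4.30116=4.09721, w=(22.74575−(-5.123))/4.30116=6.47935
k=4: b·v=9.25×1.363=12.60775; √(2b)=4.30116; u=(12.60775+(-25.459))/4.30116=-2.98785, w=(12.60775−(-25.459))/4.30116=8.85034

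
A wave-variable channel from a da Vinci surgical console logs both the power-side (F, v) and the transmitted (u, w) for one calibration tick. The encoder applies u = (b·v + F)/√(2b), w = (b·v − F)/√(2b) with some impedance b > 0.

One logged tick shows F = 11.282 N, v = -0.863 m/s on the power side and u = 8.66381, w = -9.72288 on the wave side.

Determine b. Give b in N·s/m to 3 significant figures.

b = 0.753 N·s/m

u + w = -1.0591;  u + w = √(2b)·v, so √(2b) = -1.0591/(-0.863) = 1.2272.
b = (√(2b))²/2 = 1.5060/2 = 0.7530.
(Check via u − w = 2F/√(2b): u − w = 18.3867, 2F/√(2b) = 18.3866.)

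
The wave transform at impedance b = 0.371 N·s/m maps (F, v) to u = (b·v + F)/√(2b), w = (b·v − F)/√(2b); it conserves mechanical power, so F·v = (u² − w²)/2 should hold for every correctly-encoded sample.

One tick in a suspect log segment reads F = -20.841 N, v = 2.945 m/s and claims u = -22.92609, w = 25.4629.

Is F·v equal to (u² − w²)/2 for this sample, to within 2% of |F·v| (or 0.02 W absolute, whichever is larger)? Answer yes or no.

F·v = (-20.841)×2.945 = -61.37674 W.
(u² − w²)/2 = (525.60560 − 648.35928)/2 = -61.37684 W.
|Δ| = 0.00009;  2% of max(1, |F·v|) = 1.22753.

yes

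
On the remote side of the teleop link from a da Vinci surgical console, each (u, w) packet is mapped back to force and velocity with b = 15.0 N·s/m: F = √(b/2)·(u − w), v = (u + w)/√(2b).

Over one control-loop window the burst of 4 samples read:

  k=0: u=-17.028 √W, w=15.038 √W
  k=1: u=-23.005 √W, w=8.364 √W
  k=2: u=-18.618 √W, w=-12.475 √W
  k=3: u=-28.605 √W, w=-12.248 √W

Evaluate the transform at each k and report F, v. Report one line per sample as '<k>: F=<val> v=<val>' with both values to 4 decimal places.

0: F=-87.8164 v=-0.3633
1: F=-85.9075 v=-2.6731
2: F=-16.8233 v=-5.6768
3: F=-44.7955 v=-7.4587

k=0: u−w=-32.0660, u+w=-1.9900; √(b/2)=2.7386, √(2b)=5.4772; F=2.7386×(-32.066)=-87.8164, v=-1.9900/5.4772=-0.3633
k=1: u−w=-31.3690, u+w=-14.6410; √(b/2)=2.7386, √(2b)=5.4772; F=2.7386×(-31.369)=-85.9075, v=-14.6410/5.4772=-2.6731
k=2: u−w=-6.1430, u+w=-31.0930; √(b/2)=2.7386, √(2b)=5.4772; F=2.7386×(-6.143)=-16.8233, v=-31.0930/5.4772=-5.6768
k=3: u−w=-16.3570, u+w=-40.8530; √(b/2)=2.7386, √(2b)=5.4772; F=2.7386×(-16.357)=-44.7955, v=-40.8530/5.4772=-7.4587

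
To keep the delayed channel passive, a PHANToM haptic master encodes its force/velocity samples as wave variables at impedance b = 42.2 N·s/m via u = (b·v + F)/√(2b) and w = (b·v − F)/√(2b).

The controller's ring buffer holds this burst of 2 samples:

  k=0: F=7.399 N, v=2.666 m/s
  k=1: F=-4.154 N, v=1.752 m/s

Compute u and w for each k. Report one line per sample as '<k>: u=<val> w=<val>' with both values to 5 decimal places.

0: u=13.05158 w=11.44082
1: u=7.59560 w=8.49993

k=0: b·v=42.2×2.666=112.50520; √(2b)=9.18695; u=(112.50520+7.399)/9.18695=13.05158, w=(112.50520−7.399)/9.18695=11.44082
k=1: b·v=42.2×1.752=73.93440; √(2b)=9.18695; u=(73.93440+(-4.154))/9.18695=7.59560, w=(73.93440−(-4.154))/9.18695=8.49993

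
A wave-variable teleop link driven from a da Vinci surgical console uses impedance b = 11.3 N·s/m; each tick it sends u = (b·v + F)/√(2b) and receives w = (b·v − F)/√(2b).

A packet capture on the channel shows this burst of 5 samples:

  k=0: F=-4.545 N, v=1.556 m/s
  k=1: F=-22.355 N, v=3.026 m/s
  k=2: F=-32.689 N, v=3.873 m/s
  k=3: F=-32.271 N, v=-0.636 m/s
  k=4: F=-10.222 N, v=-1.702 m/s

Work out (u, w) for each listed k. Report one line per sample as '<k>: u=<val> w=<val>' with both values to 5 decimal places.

k=0: b·v=11.3×1.556=17.58280; √(2b)=4.75395; u=(17.58280+(-4.545))/4.75395=2.74252, w=(17.58280−(-4.545))/4.75395=4.65462
k=1: b·v=11.3×3.026=34.19380; √(2b)=4.75395; u=(34.19380+(-22.355))/4.75395=2.49031, w=(34.19380−(-22.355))/4.75395=11.89513
k=2: b·v=11.3×3.873=43.76490; √(2b)=4.75395; u=(43.76490+(-32.689))/4.75395=2.32983, w=(43.76490−(-32.689))/4.75395=16.08220
k=3: b·v=11.3×(-0.636)=-7.18680; √(2b)=4.75395; u=(-7.18680+(-32.271))/4.75395=-8.30001, w=(-7.18680−(-32.271))/4.75395=5.27650
k=4: b·v=11.3×(-1.702)=-19.23260; √(2b)=4.75395; u=(-19.23260+(-10.222))/4.75395=-6.19582, w=(-19.23260−(-10.222))/4.75395=-1.89539

0: u=2.74252 w=4.65462
1: u=2.49031 w=11.89513
2: u=2.32983 w=16.08220
3: u=-8.30001 w=5.27650
4: u=-6.19582 w=-1.89539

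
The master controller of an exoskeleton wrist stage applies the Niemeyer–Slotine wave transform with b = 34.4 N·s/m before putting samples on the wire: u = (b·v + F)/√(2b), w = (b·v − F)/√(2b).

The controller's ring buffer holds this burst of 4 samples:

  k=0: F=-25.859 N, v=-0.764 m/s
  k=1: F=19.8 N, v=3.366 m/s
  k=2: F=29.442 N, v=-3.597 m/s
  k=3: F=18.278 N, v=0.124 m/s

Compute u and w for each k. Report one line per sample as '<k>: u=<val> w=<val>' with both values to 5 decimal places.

k=0: b·v=34.4×(-0.764)=-26.28160; √(2b)=8.29458; u=(-26.28160+(-25.859))/8.29458=-6.28611, w=(-26.28160−(-25.859))/8.29458=-0.05095
k=1: b·v=34.4×3.366=115.79040; √(2b)=8.29458; u=(115.79040+19.8)/8.29458=16.34687, w=(115.79040−19.8)/8.29458=11.57267
k=2: b·v=34.4×(-3.597)=-123.73680; √(2b)=8.29458; u=(-123.73680+29.442)/8.29458=-11.36825, w=(-123.73680−29.442)/8.29458=-18.46734
k=3: b·v=34.4×0.124=4.26560; √(2b)=8.29458; u=(4.26560+18.278)/8.29458=2.71787, w=(4.26560−18.278)/8.29458=-1.68934

0: u=-6.28611 w=-0.05095
1: u=16.34687 w=11.57267
2: u=-11.36825 w=-18.46734
3: u=2.71787 w=-1.68934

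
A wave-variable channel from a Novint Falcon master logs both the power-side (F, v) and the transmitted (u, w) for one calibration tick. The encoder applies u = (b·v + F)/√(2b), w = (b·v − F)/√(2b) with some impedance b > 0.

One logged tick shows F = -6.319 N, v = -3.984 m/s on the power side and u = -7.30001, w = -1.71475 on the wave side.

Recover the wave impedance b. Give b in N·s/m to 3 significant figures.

u + w = -9.0148;  u + w = √(2b)·v, so √(2b) = -9.0148/(-3.984) = 2.2627.
b = (√(2b))²/2 = 5.1200/2 = 2.5600.
(Check via u − w = 2F/√(2b): u − w = -5.5853, 2F/√(2b) = -5.5853.)

b = 2.56 N·s/m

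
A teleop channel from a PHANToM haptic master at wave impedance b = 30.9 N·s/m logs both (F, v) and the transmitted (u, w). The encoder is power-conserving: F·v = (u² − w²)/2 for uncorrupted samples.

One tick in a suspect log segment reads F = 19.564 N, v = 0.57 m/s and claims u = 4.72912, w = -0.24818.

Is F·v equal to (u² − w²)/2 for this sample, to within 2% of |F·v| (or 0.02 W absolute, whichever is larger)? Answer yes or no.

F·v = 19.564×0.57 = 11.1515 W.
(u² − w²)/2 = (22.3646 − 0.0616)/2 = 11.1515 W.
|Δ| = 0.0000;  2% of max(1, |F·v|) = 0.2230.

yes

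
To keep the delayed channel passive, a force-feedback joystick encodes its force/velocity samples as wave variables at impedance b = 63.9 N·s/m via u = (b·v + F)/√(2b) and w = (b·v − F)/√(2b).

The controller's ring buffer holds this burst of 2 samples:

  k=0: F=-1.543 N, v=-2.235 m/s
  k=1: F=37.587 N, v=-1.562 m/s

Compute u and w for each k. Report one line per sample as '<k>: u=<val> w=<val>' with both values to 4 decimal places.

0: u=-12.7697 w=-12.4967
1: u=-5.5042 w=-12.1540

k=0: b·v=63.9×(-2.235)=-142.8165; √(2b)=11.3049; u=(-142.8165+(-1.543))/11.3049=-12.7697, w=(-142.8165−(-1.543))/11.3049=-12.4967
k=1: b·v=63.9×(-1.562)=-99.8118; √(2b)=11.3049; u=(-99.8118+37.587)/11.3049=-5.5042, w=(-99.8118−37.587)/11.3049=-12.1540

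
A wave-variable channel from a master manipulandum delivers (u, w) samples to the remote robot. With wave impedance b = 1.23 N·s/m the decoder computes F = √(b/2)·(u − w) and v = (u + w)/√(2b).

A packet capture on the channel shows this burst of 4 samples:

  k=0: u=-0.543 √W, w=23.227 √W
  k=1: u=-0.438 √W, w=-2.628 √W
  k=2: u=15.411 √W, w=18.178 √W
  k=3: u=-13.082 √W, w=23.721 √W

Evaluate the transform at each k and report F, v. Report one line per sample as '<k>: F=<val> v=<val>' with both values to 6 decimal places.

k=0: u−w=-23.770000, u+w=22.684000; √(b/2)=0.784219, √(2b)=1.568439; F=0.784219×(-23.77)=-18.640894, v=22.684000/1.568439=14.462790
k=1: u−w=2.190000, u+w=-3.066000; √(b/2)=0.784219, √(2b)=1.568439; F=0.784219×2.19=1.717440, v=-3.066000/1.568439=-1.954810
k=2: u−w=-2.767000, u+w=33.589000; √(b/2)=0.784219, √(2b)=1.568439; F=0.784219×(-2.767)=-2.169935, v=33.589000/1.568439=21.415564
k=3: u−w=-36.803000, u+w=10.639000; √(b/2)=0.784219, √(2b)=1.568439; F=0.784219×(-36.803)=-28.861625, v=10.639000/1.568439=6.783179

0: F=-18.640894 v=14.462790
1: F=1.717440 v=-1.954810
2: F=-2.169935 v=21.415564
3: F=-28.861625 v=6.783179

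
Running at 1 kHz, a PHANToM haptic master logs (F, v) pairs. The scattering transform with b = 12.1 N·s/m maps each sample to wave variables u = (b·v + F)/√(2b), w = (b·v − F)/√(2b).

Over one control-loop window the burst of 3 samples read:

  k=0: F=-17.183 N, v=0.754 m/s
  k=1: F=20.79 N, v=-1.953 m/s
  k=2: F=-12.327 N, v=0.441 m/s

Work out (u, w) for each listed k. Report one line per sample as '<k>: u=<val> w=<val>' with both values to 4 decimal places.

0: u=-1.6383 w=5.3475
1: u=-0.5776 w=-9.0299
2: u=-1.4211 w=3.5905

k=0: b·v=12.1×0.754=9.1234; √(2b)=4.9193; u=(9.1234+(-17.183))/4.9193=-1.6383, w=(9.1234−(-17.183))/4.9193=5.3475
k=1: b·v=12.1×(-1.953)=-23.6313; √(2b)=4.9193; u=(-23.6313+20.79)/4.9193=-0.5776, w=(-23.6313−20.79)/4.9193=-9.0299
k=2: b·v=12.1×0.441=5.3361; √(2b)=4.9193; u=(5.3361+(-12.327))/4.9193=-1.4211, w=(5.3361−(-12.327))/4.9193=3.5905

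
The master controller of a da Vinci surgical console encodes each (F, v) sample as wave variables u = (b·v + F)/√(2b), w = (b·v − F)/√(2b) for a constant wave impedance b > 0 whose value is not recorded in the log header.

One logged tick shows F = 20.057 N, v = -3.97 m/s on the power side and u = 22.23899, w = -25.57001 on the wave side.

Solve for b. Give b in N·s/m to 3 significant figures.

u + w = -3.3310;  u + w = √(2b)·v, so √(2b) = -3.3310/(-3.97) = 0.8390.
b = (√(2b))²/2 = 0.7040/2 = 0.3520.
(Check via u − w = 2F/√(2b): u − w = 47.8090, 2F/√(2b) = 47.8090.)

b = 0.352 N·s/m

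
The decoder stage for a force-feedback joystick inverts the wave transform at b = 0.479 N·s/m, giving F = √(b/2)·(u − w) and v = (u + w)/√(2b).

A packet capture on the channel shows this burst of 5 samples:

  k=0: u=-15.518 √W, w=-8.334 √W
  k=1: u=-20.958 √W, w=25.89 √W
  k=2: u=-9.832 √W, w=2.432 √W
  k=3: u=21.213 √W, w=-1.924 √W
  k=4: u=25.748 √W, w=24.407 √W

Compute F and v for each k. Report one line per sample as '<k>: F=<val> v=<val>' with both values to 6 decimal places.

k=0: u−w=-7.184000, u+w=-23.852000; √(b/2)=0.489387, √(2b)=0.978775; F=0.489387×(-7.184)=-3.515759, v=-23.852000/0.978775=-24.369243
k=1: u−w=-46.848000, u+w=4.932000; √(b/2)=0.489387, √(2b)=0.978775; F=0.489387×(-46.848)=-22.926820, v=4.932000/0.978775=5.038953
k=2: u−w=-12.264000, u+w=-7.400000; √(b/2)=0.489387, √(2b)=0.978775; F=0.489387×(-12.264)=-6.001847, v=-7.400000/0.978775=-7.560473
k=3: u−w=23.137000, u+w=19.289000; √(b/2)=0.489387, √(2b)=0.978775; F=0.489387×23.137=11.322956, v=19.289000/0.978775=19.707292
k=4: u−w=1.341000, u+w=50.155000; √(b/2)=0.489387, √(2b)=0.978775; F=0.489387×1.341=0.656268, v=50.155000/0.978775=51.242638

0: F=-3.515759 v=-24.369243
1: F=-22.926820 v=5.038953
2: F=-6.001847 v=-7.560473
3: F=11.322956 v=19.707292
4: F=0.656268 v=51.242638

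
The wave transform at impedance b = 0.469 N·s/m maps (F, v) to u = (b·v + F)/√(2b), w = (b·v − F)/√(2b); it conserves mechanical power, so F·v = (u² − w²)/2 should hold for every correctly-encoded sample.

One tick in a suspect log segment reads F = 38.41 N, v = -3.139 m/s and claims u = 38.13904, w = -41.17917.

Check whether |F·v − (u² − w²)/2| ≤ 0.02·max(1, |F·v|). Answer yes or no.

yes

F·v = 38.41×(-3.139) = -120.56899 W.
(u² − w²)/2 = (1454.58637 − 1695.72404)/2 = -120.56883 W.
|Δ| = 0.00016;  2% of max(1, |F·v|) = 2.41138.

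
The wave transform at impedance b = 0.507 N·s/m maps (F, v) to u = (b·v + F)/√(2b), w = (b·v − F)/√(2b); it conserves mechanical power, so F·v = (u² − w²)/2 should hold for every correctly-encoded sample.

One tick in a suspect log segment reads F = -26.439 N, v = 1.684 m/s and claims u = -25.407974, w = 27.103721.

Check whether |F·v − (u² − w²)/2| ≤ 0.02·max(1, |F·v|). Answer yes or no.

yes

F·v = (-26.439)×1.684 = -44.523276 W.
(u² − w²)/2 = (645.565143 − 734.611692)/2 = -44.523275 W.
|Δ| = 0.000001;  2% of max(1, |F·v|) = 0.890466.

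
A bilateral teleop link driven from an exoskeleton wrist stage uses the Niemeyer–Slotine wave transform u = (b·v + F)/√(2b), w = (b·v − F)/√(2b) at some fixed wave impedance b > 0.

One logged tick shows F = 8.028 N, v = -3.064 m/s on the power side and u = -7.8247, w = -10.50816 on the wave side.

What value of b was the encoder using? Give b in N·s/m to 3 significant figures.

u + w = -18.3329;  u + w = √(2b)·v, so √(2b) = -18.3329/(-3.064) = 5.9833.
b = (√(2b))²/2 = 35.8000/2 = 17.9000.
(Check via u − w = 2F/√(2b): u − w = 2.6835, 2F/√(2b) = 2.6835.)

b = 17.9 N·s/m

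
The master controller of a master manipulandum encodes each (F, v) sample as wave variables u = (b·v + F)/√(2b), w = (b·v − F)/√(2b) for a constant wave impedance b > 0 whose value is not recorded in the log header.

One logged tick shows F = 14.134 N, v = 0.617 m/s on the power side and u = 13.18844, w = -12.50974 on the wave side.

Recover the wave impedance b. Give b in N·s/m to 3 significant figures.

u + w = 0.67870;  u + w = √(2b)·v, so √(2b) = 0.67870/0.617 = 1.10000.
b = (√(2b))²/2 = 1.21000/2 = 0.60500.
(Check via u − w = 2F/√(2b): u − w = 25.69818, 2F/√(2b) = 25.69818.)

b = 0.605 N·s/m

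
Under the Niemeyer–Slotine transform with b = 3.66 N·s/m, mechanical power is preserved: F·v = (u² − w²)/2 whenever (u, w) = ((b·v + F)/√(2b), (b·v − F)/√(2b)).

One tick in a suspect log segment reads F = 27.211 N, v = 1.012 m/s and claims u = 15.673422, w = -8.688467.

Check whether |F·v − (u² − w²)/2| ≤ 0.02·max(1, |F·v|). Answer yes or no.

no

F·v = 27.211×1.012 = 27.537532 W.
(u² − w²)/2 = (245.656157 − 75.489459)/2 = 85.083349 W.
|Δ| = 57.545817;  2% of max(1, |F·v|) = 0.550751.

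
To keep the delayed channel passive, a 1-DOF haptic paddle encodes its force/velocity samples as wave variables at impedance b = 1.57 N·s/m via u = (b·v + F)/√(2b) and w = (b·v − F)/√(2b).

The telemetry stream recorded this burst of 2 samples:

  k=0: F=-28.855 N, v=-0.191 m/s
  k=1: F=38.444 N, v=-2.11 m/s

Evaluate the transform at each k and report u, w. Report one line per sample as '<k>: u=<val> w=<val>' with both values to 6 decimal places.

k=0: b·v=1.57×(-0.191)=-0.299870; √(2b)=1.772005; u=(-0.299870+(-28.855))/1.772005=-16.453045, w=(-0.299870−(-28.855))/1.772005=16.114592
k=1: b·v=1.57×(-2.11)=-3.312700; √(2b)=1.772005; u=(-3.312700+38.444)/1.772005=19.825740, w=(-3.312700−38.444)/1.772005=-23.564669

0: u=-16.453045 w=16.114592
1: u=19.825740 w=-23.564669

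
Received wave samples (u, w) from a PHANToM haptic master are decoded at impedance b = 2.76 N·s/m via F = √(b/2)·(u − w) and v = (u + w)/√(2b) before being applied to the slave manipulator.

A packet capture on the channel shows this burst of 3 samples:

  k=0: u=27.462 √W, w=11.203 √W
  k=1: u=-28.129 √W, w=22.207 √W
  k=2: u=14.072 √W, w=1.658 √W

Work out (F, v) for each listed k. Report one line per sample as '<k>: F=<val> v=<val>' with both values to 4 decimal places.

0: F=19.1000 v=16.4569
1: F=-59.1314 v=-2.5206
2: F=14.5831 v=6.6951

k=0: u−w=16.2590, u+w=38.6650; √(b/2)=1.1747, √(2b)=2.3495; F=1.1747×16.259=19.1000, v=38.6650/2.3495=16.4569
k=1: u−w=-50.3360, u+w=-5.9220; √(b/2)=1.1747, √(2b)=2.3495; F=1.1747×(-50.336)=-59.1314, v=-5.9220/2.3495=-2.5206
k=2: u−w=12.4140, u+w=15.7300; √(b/2)=1.1747, √(2b)=2.3495; F=1.1747×12.414=14.5831, v=15.7300/2.3495=6.6951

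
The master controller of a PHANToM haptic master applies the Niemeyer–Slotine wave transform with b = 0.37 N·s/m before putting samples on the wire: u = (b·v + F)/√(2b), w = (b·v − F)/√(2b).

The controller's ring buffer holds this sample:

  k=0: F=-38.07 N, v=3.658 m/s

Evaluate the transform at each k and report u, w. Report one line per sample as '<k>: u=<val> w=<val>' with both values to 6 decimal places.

k=0: b·v=0.37×3.658=1.353460; √(2b)=0.860233; u=(1.353460+(-38.07))/0.860233=-42.682111, w=(1.353460−(-38.07))/0.860233=45.828841

0: u=-42.682111 w=45.828841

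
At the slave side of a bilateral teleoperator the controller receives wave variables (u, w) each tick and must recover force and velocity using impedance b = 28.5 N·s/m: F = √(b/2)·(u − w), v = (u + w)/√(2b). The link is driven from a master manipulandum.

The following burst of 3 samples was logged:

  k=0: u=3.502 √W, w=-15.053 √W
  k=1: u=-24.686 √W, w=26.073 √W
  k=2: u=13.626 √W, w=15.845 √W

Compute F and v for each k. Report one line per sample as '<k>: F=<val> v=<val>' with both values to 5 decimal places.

0: F=70.04359 v=-1.52997
1: F=-191.61102 v=0.18371
2: F=-8.37654 v=3.90353

k=0: u−w=18.55500, u+w=-11.55100; √(b/2)=3.77492, √(2b)=7.54983; F=3.77492×18.555=70.04359, v=-11.55100/7.54983=-1.52997
k=1: u−w=-50.75900, u+w=1.38700; √(b/2)=3.77492, √(2b)=7.54983; F=3.77492×(-50.759)=-191.61102, v=1.38700/7.54983=0.18371
k=2: u−w=-2.21900, u+w=29.47100; √(b/2)=3.77492, √(2b)=7.54983; F=3.77492×(-2.219)=-8.37654, v=29.47100/7.54983=3.90353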